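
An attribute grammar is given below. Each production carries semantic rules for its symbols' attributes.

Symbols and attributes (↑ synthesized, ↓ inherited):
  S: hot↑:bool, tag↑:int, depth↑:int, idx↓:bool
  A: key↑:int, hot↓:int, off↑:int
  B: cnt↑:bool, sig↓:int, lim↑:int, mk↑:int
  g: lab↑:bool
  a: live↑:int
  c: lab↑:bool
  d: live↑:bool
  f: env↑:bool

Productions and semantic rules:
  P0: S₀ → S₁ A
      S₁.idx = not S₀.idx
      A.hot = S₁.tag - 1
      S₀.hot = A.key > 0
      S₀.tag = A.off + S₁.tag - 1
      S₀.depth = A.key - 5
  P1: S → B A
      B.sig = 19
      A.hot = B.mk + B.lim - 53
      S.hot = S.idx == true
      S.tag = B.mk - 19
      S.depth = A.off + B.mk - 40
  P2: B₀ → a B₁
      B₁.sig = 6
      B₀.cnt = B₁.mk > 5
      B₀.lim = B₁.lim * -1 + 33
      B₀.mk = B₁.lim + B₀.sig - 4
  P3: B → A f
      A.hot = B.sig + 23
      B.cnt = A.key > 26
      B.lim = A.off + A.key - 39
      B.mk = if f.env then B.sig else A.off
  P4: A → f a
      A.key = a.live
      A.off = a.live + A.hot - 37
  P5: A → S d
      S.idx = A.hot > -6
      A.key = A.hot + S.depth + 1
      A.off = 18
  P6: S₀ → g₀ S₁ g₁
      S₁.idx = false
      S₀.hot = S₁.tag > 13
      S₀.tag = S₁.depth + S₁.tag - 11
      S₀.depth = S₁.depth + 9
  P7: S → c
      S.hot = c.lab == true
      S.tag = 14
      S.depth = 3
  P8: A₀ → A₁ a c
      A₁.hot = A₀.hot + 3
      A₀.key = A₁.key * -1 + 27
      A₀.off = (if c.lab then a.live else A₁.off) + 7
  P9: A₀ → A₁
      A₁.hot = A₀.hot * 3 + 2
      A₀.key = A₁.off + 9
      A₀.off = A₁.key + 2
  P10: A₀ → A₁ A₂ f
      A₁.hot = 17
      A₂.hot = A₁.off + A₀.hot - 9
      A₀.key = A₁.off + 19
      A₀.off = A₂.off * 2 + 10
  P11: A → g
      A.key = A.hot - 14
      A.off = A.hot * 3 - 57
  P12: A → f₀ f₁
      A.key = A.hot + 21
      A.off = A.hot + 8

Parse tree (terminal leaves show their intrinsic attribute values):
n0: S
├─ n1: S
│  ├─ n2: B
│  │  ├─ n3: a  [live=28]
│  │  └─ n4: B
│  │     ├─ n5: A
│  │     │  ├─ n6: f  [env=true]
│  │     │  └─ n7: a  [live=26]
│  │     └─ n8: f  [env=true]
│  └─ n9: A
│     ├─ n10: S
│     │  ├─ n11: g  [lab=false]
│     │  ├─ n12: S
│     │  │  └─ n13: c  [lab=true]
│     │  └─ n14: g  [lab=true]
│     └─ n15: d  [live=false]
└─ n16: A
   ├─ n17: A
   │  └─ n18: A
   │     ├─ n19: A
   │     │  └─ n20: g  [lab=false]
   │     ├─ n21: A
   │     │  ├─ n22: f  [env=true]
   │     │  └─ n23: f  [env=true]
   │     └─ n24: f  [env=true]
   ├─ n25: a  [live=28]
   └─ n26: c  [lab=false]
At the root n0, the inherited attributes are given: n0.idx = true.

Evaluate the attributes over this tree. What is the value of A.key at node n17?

1. n0.idx = true  [given at root]
2. n1.idx = false  [not S₀.idx]
3. n2.sig = 19  [19]
4. n3.live = 28  [terminal]
5. n4.sig = 6  [6]
6. n5.hot = 29  [B.sig + 23]
7. n6.env = true  [terminal]
8. n7.live = 26  [terminal]
9. n5.key = 26  [a.live]
10. n5.off = 18  [a.live + A.hot - 37]
11. n8.env = true  [terminal]
12. n4.cnt = false  [A.key > 26]
13. n4.lim = 5  [A.off + A.key - 39]
14. n4.mk = 6  [if f.env then B.sig else A.off]
15. n2.cnt = true  [B₁.mk > 5]
16. n2.lim = 28  [B₁.lim * -1 + 33]
17. n2.mk = 20  [B₁.lim + B₀.sig - 4]
18. n9.hot = -5  [B.mk + B.lim - 53]
19. n10.idx = true  [A.hot > -6]
20. n11.lab = false  [terminal]
21. n12.idx = false  [false]
22. n13.lab = true  [terminal]
23. n12.hot = true  [c.lab == true]
24. n12.tag = 14  [14]
25. n12.depth = 3  [3]
26. n14.lab = true  [terminal]
27. n10.hot = true  [S₁.tag > 13]
28. n10.tag = 6  [S₁.depth + S₁.tag - 11]
29. n10.depth = 12  [S₁.depth + 9]
30. n15.live = false  [terminal]
31. n9.key = 8  [A.hot + S.depth + 1]
32. n9.off = 18  [18]
33. n1.hot = false  [S.idx == true]
34. n1.tag = 1  [B.mk - 19]
35. n1.depth = -2  [A.off + B.mk - 40]
36. n16.hot = 0  [S₁.tag - 1]
37. n17.hot = 3  [A₀.hot + 3]
38. n18.hot = 11  [A₀.hot * 3 + 2]
39. n19.hot = 17  [17]
40. n20.lab = false  [terminal]
41. n19.key = 3  [A.hot - 14]
42. n19.off = -6  [A.hot * 3 - 57]
43. n21.hot = -4  [A₁.off + A₀.hot - 9]
44. n22.env = true  [terminal]
45. n23.env = true  [terminal]
46. n21.key = 17  [A.hot + 21]
47. n21.off = 4  [A.hot + 8]
48. n24.env = true  [terminal]
49. n18.key = 13  [A₁.off + 19]
50. n18.off = 18  [A₂.off * 2 + 10]
51. n17.key = 27  [A₁.off + 9]
52. n17.off = 15  [A₁.key + 2]
53. n25.live = 28  [terminal]
54. n26.lab = false  [terminal]
55. n16.key = 0  [A₁.key * -1 + 27]
56. n16.off = 22  [(if c.lab then a.live else A₁.off) + 7]
57. n0.hot = false  [A.key > 0]
58. n0.tag = 22  [A.off + S₁.tag - 1]
59. n0.depth = -5  [A.key - 5]

27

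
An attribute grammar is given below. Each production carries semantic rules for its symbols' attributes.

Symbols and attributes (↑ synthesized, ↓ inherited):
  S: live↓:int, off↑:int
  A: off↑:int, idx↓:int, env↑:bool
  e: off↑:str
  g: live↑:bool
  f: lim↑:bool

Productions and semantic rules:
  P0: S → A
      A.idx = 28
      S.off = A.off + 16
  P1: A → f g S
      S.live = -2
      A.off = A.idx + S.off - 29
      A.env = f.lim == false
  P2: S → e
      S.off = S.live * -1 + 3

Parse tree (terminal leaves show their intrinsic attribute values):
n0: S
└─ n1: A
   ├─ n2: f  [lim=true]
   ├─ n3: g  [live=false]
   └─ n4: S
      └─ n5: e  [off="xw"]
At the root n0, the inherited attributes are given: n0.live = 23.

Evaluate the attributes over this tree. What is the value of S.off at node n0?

1. n0.live = 23  [given at root]
2. n1.idx = 28  [28]
3. n2.lim = true  [terminal]
4. n3.live = false  [terminal]
5. n4.live = -2  [-2]
6. n5.off = "xw"  [terminal]
7. n4.off = 5  [S.live * -1 + 3]
8. n1.off = 4  [A.idx + S.off - 29]
9. n1.env = false  [f.lim == false]
10. n0.off = 20  [A.off + 16]

20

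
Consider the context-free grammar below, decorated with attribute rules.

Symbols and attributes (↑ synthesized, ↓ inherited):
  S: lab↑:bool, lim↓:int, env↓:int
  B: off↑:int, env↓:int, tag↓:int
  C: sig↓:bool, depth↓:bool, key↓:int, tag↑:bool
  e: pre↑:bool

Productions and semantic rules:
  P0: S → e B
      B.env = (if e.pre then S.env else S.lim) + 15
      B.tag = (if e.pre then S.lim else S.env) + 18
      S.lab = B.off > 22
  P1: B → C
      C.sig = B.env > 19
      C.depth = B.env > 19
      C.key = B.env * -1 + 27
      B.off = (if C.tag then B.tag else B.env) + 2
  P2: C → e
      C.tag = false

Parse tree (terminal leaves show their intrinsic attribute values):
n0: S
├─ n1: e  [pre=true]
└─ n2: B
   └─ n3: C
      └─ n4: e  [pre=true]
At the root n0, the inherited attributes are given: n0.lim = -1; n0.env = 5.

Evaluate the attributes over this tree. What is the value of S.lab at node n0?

false

1. n0.lim = -1  [given at root]
2. n0.env = 5  [given at root]
3. n1.pre = true  [terminal]
4. n2.env = 20  [(if e.pre then S.env else S.lim) + 15]
5. n2.tag = 17  [(if e.pre then S.lim else S.env) + 18]
6. n3.sig = true  [B.env > 19]
7. n3.depth = true  [B.env > 19]
8. n3.key = 7  [B.env * -1 + 27]
9. n4.pre = true  [terminal]
10. n3.tag = false  [false]
11. n2.off = 22  [(if C.tag then B.tag else B.env) + 2]
12. n0.lab = false  [B.off > 22]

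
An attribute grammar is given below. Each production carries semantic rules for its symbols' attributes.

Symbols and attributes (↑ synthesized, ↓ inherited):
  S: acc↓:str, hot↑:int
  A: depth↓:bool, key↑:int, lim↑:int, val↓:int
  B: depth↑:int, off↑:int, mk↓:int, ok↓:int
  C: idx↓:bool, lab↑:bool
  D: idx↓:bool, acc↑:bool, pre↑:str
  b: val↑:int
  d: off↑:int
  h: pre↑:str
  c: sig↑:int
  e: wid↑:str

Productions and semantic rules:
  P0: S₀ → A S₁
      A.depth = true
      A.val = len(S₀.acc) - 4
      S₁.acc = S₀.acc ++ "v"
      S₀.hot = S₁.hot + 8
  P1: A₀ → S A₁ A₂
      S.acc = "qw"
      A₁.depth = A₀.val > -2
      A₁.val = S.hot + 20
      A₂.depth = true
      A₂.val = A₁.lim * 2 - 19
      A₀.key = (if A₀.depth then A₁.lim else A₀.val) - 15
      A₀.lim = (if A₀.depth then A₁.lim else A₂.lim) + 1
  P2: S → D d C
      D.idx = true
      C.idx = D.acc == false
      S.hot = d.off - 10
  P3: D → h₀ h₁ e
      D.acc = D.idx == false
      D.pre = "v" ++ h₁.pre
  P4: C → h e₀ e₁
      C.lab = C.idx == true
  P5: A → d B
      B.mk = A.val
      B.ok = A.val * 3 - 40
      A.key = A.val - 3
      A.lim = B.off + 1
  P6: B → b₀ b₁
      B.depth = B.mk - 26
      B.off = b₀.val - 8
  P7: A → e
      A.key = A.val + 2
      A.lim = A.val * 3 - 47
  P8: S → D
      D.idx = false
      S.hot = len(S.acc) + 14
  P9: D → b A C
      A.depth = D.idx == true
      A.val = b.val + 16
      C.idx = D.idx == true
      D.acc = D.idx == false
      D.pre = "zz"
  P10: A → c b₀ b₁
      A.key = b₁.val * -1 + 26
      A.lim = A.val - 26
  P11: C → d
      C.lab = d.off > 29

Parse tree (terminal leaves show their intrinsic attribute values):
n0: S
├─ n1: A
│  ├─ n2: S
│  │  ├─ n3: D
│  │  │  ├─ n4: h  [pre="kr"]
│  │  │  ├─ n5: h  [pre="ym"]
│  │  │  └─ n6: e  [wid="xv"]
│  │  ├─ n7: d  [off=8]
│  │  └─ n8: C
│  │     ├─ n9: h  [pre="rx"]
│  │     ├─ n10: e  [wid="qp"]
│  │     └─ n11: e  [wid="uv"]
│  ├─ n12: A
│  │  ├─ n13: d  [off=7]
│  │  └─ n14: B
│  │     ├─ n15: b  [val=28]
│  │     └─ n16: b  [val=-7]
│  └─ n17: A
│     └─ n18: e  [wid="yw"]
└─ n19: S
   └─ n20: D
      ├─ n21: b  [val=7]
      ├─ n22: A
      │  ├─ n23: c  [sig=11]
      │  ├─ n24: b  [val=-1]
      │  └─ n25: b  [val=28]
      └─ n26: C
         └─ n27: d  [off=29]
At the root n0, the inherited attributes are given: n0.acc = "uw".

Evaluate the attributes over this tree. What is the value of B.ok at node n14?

1. n0.acc = "uw"  [given at root]
2. n1.depth = true  [true]
3. n1.val = -2  [len(S₀.acc) - 4]
4. n2.acc = "qw"  ["qw"]
5. n3.idx = true  [true]
6. n4.pre = "kr"  [terminal]
7. n5.pre = "ym"  [terminal]
8. n6.wid = "xv"  [terminal]
9. n3.acc = false  [D.idx == false]
10. n3.pre = "vym"  ["v" ++ h₁.pre]
11. n7.off = 8  [terminal]
12. n8.idx = true  [D.acc == false]
13. n9.pre = "rx"  [terminal]
14. n10.wid = "qp"  [terminal]
15. n11.wid = "uv"  [terminal]
16. n8.lab = true  [C.idx == true]
17. n2.hot = -2  [d.off - 10]
18. n12.depth = false  [A₀.val > -2]
19. n12.val = 18  [S.hot + 20]
20. n13.off = 7  [terminal]
21. n14.mk = 18  [A.val]
22. n14.ok = 14  [A.val * 3 - 40]
23. n15.val = 28  [terminal]
24. n16.val = -7  [terminal]
25. n14.depth = -8  [B.mk - 26]
26. n14.off = 20  [b₀.val - 8]
27. n12.key = 15  [A.val - 3]
28. n12.lim = 21  [B.off + 1]
29. n17.depth = true  [true]
30. n17.val = 23  [A₁.lim * 2 - 19]
31. n18.wid = "yw"  [terminal]
32. n17.key = 25  [A.val + 2]
33. n17.lim = 22  [A.val * 3 - 47]
34. n1.key = 6  [(if A₀.depth then A₁.lim else A₀.val) - 15]
35. n1.lim = 22  [(if A₀.depth then A₁.lim else A₂.lim) + 1]
36. n19.acc = "uwv"  [S₀.acc ++ "v"]
37. n20.idx = false  [false]
38. n21.val = 7  [terminal]
39. n22.depth = false  [D.idx == true]
40. n22.val = 23  [b.val + 16]
41. n23.sig = 11  [terminal]
42. n24.val = -1  [terminal]
43. n25.val = 28  [terminal]
44. n22.key = -2  [b₁.val * -1 + 26]
45. n22.lim = -3  [A.val - 26]
46. n26.idx = false  [D.idx == true]
47. n27.off = 29  [terminal]
48. n26.lab = false  [d.off > 29]
49. n20.acc = true  [D.idx == false]
50. n20.pre = "zz"  ["zz"]
51. n19.hot = 17  [len(S.acc) + 14]
52. n0.hot = 25  [S₁.hot + 8]

14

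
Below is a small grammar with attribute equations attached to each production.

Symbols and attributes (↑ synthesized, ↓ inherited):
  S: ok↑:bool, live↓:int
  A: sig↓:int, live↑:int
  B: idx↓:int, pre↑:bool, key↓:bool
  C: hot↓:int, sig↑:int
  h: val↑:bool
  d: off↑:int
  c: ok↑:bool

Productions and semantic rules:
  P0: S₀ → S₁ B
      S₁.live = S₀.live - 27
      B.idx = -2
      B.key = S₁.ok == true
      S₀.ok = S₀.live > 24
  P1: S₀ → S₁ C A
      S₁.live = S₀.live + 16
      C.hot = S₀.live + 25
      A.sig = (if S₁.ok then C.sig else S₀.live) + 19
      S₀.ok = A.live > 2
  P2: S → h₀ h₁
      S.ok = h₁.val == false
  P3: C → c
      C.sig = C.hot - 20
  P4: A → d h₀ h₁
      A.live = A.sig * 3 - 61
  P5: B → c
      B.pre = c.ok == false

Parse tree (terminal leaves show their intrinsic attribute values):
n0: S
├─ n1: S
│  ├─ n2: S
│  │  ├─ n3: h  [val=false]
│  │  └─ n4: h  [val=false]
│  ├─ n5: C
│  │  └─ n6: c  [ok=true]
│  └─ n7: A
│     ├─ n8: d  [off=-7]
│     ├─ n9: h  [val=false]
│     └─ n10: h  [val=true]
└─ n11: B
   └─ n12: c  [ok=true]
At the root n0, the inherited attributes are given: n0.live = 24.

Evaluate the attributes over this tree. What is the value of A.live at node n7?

1. n0.live = 24  [given at root]
2. n1.live = -3  [S₀.live - 27]
3. n2.live = 13  [S₀.live + 16]
4. n3.val = false  [terminal]
5. n4.val = false  [terminal]
6. n2.ok = true  [h₁.val == false]
7. n5.hot = 22  [S₀.live + 25]
8. n6.ok = true  [terminal]
9. n5.sig = 2  [C.hot - 20]
10. n7.sig = 21  [(if S₁.ok then C.sig else S₀.live) + 19]
11. n8.off = -7  [terminal]
12. n9.val = false  [terminal]
13. n10.val = true  [terminal]
14. n7.live = 2  [A.sig * 3 - 61]
15. n1.ok = false  [A.live > 2]
16. n11.idx = -2  [-2]
17. n11.key = false  [S₁.ok == true]
18. n12.ok = true  [terminal]
19. n11.pre = false  [c.ok == false]
20. n0.ok = false  [S₀.live > 24]

2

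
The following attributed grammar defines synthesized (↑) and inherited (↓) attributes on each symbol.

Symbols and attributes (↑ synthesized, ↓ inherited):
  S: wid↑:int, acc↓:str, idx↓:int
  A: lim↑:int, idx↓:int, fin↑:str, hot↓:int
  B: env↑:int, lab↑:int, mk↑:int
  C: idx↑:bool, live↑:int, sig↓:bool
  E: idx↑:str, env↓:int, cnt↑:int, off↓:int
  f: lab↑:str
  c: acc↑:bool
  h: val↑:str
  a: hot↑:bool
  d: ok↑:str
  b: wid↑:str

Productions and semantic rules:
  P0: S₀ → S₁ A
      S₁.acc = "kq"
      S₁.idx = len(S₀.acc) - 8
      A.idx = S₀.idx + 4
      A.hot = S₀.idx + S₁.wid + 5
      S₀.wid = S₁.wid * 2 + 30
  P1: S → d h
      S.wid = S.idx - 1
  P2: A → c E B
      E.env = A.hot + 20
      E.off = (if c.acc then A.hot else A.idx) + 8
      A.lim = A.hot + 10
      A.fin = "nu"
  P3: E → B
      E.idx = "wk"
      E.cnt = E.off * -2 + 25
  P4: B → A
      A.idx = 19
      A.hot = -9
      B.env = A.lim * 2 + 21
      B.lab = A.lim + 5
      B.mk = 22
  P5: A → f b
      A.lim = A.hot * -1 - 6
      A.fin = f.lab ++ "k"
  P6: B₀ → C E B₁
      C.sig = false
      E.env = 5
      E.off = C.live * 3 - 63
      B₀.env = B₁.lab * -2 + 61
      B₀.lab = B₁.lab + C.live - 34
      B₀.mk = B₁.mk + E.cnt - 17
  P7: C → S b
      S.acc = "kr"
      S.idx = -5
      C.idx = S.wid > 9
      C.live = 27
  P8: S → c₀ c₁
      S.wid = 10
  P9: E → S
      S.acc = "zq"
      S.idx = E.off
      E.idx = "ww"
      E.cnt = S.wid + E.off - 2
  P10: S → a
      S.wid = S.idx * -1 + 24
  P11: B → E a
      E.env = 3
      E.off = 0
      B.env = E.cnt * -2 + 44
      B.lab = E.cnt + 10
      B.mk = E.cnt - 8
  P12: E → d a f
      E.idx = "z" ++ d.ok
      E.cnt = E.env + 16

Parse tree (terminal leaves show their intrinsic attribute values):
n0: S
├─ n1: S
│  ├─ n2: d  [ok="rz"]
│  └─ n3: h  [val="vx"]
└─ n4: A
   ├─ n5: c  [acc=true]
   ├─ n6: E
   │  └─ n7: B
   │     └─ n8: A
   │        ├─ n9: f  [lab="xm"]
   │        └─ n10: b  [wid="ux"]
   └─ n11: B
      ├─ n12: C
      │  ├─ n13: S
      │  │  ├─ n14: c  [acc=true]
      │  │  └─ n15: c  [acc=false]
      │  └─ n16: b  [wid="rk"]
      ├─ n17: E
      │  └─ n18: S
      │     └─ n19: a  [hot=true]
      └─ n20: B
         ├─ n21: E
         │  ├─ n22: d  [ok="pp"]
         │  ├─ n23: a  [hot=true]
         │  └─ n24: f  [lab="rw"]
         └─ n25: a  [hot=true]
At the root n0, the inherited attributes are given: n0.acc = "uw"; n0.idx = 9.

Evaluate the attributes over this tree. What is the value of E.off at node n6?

15

1. n0.acc = "uw"  [given at root]
2. n0.idx = 9  [given at root]
3. n1.acc = "kq"  ["kq"]
4. n1.idx = -6  [len(S₀.acc) - 8]
5. n2.ok = "rz"  [terminal]
6. n3.val = "vx"  [terminal]
7. n1.wid = -7  [S.idx - 1]
8. n4.idx = 13  [S₀.idx + 4]
9. n4.hot = 7  [S₀.idx + S₁.wid + 5]
10. n5.acc = true  [terminal]
11. n6.env = 27  [A.hot + 20]
12. n6.off = 15  [(if c.acc then A.hot else A.idx) + 8]
13. n8.idx = 19  [19]
14. n8.hot = -9  [-9]
15. n9.lab = "xm"  [terminal]
16. n10.wid = "ux"  [terminal]
17. n8.lim = 3  [A.hot * -1 - 6]
18. n8.fin = "xmk"  [f.lab ++ "k"]
19. n7.env = 27  [A.lim * 2 + 21]
20. n7.lab = 8  [A.lim + 5]
21. n7.mk = 22  [22]
22. n6.idx = "wk"  ["wk"]
23. n6.cnt = -5  [E.off * -2 + 25]
24. n12.sig = false  [false]
25. n13.acc = "kr"  ["kr"]
26. n13.idx = -5  [-5]
27. n14.acc = true  [terminal]
28. n15.acc = false  [terminal]
29. n13.wid = 10  [10]
30. n16.wid = "rk"  [terminal]
31. n12.idx = true  [S.wid > 9]
32. n12.live = 27  [27]
33. n17.env = 5  [5]
34. n17.off = 18  [C.live * 3 - 63]
35. n18.acc = "zq"  ["zq"]
36. n18.idx = 18  [E.off]
37. n19.hot = true  [terminal]
38. n18.wid = 6  [S.idx * -1 + 24]
39. n17.idx = "ww"  ["ww"]
40. n17.cnt = 22  [S.wid + E.off - 2]
41. n21.env = 3  [3]
42. n21.off = 0  [0]
43. n22.ok = "pp"  [terminal]
44. n23.hot = true  [terminal]
45. n24.lab = "rw"  [terminal]
46. n21.idx = "zpp"  ["z" ++ d.ok]
47. n21.cnt = 19  [E.env + 16]
48. n25.hot = true  [terminal]
49. n20.env = 6  [E.cnt * -2 + 44]
50. n20.lab = 29  [E.cnt + 10]
51. n20.mk = 11  [E.cnt - 8]
52. n11.env = 3  [B₁.lab * -2 + 61]
53. n11.lab = 22  [B₁.lab + C.live - 34]
54. n11.mk = 16  [B₁.mk + E.cnt - 17]
55. n4.lim = 17  [A.hot + 10]
56. n4.fin = "nu"  ["nu"]
57. n0.wid = 16  [S₁.wid * 2 + 30]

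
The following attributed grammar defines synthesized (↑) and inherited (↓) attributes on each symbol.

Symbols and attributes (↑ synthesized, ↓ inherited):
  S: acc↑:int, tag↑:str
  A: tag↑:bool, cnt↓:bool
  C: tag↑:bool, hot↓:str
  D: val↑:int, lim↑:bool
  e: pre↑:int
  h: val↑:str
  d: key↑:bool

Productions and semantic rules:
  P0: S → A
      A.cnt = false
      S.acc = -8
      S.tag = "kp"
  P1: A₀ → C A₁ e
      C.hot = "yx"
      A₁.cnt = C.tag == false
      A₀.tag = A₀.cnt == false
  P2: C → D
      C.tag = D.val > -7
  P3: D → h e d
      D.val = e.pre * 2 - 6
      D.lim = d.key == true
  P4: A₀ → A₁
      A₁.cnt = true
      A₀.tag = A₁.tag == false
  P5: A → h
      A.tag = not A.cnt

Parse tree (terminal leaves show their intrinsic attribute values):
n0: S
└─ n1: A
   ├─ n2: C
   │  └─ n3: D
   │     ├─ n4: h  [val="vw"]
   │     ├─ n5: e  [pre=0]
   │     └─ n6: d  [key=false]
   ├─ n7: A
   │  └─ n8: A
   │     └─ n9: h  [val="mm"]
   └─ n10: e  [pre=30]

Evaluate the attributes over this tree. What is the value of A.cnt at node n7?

false

1. n1.cnt = false  [false]
2. n2.hot = "yx"  ["yx"]
3. n4.val = "vw"  [terminal]
4. n5.pre = 0  [terminal]
5. n6.key = false  [terminal]
6. n3.val = -6  [e.pre * 2 - 6]
7. n3.lim = false  [d.key == true]
8. n2.tag = true  [D.val > -7]
9. n7.cnt = false  [C.tag == false]
10. n8.cnt = true  [true]
11. n9.val = "mm"  [terminal]
12. n8.tag = false  [not A.cnt]
13. n7.tag = true  [A₁.tag == false]
14. n10.pre = 30  [terminal]
15. n1.tag = true  [A₀.cnt == false]
16. n0.acc = -8  [-8]
17. n0.tag = "kp"  ["kp"]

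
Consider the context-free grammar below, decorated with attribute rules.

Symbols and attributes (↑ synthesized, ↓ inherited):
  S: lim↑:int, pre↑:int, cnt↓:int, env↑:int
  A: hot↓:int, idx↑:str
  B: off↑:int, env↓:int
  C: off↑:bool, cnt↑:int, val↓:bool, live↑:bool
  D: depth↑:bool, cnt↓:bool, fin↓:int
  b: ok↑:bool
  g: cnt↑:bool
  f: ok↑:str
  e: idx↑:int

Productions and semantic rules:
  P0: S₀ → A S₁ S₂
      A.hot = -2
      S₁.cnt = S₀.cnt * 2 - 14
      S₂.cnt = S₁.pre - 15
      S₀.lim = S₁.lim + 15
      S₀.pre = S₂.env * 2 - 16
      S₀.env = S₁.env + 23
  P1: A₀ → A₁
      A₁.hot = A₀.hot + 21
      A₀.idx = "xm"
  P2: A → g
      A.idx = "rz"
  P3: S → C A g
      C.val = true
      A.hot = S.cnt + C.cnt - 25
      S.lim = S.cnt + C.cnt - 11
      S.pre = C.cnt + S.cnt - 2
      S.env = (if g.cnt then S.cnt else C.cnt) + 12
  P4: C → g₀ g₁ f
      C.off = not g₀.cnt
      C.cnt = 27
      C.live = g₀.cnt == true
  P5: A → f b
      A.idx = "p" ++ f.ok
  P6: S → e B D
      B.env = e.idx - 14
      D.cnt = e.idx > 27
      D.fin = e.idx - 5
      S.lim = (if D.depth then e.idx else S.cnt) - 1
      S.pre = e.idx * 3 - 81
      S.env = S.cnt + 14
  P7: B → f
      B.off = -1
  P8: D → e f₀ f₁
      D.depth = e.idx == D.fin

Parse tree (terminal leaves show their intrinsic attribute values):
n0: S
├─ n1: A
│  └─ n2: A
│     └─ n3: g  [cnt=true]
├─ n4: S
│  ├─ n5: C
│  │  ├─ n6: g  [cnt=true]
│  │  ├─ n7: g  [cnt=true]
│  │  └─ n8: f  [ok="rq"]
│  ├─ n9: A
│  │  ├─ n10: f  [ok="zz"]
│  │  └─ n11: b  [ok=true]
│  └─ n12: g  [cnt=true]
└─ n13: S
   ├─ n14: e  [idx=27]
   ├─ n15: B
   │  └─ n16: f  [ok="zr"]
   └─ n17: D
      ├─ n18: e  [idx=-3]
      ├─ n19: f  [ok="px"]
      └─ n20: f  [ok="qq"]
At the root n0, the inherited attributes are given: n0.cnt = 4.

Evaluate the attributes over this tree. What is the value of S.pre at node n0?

20

1. n0.cnt = 4  [given at root]
2. n1.hot = -2  [-2]
3. n2.hot = 19  [A₀.hot + 21]
4. n3.cnt = true  [terminal]
5. n2.idx = "rz"  ["rz"]
6. n1.idx = "xm"  ["xm"]
7. n4.cnt = -6  [S₀.cnt * 2 - 14]
8. n5.val = true  [true]
9. n6.cnt = true  [terminal]
10. n7.cnt = true  [terminal]
11. n8.ok = "rq"  [terminal]
12. n5.off = false  [not g₀.cnt]
13. n5.cnt = 27  [27]
14. n5.live = true  [g₀.cnt == true]
15. n9.hot = -4  [S.cnt + C.cnt - 25]
16. n10.ok = "zz"  [terminal]
17. n11.ok = true  [terminal]
18. n9.idx = "pzz"  ["p" ++ f.ok]
19. n12.cnt = true  [terminal]
20. n4.lim = 10  [S.cnt + C.cnt - 11]
21. n4.pre = 19  [C.cnt + S.cnt - 2]
22. n4.env = 6  [(if g.cnt then S.cnt else C.cnt) + 12]
23. n13.cnt = 4  [S₁.pre - 15]
24. n14.idx = 27  [terminal]
25. n15.env = 13  [e.idx - 14]
26. n16.ok = "zr"  [terminal]
27. n15.off = -1  [-1]
28. n17.cnt = false  [e.idx > 27]
29. n17.fin = 22  [e.idx - 5]
30. n18.idx = -3  [terminal]
31. n19.ok = "px"  [terminal]
32. n20.ok = "qq"  [terminal]
33. n17.depth = false  [e.idx == D.fin]
34. n13.lim = 3  [(if D.depth then e.idx else S.cnt) - 1]
35. n13.pre = 0  [e.idx * 3 - 81]
36. n13.env = 18  [S.cnt + 14]
37. n0.lim = 25  [S₁.lim + 15]
38. n0.pre = 20  [S₂.env * 2 - 16]
39. n0.env = 29  [S₁.env + 23]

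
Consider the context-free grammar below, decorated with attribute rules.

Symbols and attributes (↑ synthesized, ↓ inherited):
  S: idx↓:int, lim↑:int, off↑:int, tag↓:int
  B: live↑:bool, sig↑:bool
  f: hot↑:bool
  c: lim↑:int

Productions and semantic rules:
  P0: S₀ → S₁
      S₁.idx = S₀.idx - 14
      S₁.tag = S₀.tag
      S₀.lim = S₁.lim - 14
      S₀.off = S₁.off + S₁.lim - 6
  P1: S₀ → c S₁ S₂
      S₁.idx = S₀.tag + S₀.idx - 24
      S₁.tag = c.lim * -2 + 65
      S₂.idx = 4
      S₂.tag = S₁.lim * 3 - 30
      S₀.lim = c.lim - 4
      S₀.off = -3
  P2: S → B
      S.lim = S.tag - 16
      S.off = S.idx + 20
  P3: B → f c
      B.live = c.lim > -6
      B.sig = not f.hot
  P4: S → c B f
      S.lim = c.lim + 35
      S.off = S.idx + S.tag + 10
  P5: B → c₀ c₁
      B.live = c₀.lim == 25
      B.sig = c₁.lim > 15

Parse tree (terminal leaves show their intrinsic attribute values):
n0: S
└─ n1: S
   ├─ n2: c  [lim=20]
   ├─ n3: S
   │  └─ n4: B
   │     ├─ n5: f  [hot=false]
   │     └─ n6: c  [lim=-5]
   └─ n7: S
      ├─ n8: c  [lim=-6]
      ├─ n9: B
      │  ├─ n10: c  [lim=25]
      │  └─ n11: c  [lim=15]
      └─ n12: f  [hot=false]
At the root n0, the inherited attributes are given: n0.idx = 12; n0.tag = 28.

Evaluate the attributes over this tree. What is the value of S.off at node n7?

1. n0.idx = 12  [given at root]
2. n0.tag = 28  [given at root]
3. n1.idx = -2  [S₀.idx - 14]
4. n1.tag = 28  [S₀.tag]
5. n2.lim = 20  [terminal]
6. n3.idx = 2  [S₀.tag + S₀.idx - 24]
7. n3.tag = 25  [c.lim * -2 + 65]
8. n5.hot = false  [terminal]
9. n6.lim = -5  [terminal]
10. n4.live = true  [c.lim > -6]
11. n4.sig = true  [not f.hot]
12. n3.lim = 9  [S.tag - 16]
13. n3.off = 22  [S.idx + 20]
14. n7.idx = 4  [4]
15. n7.tag = -3  [S₁.lim * 3 - 30]
16. n8.lim = -6  [terminal]
17. n10.lim = 25  [terminal]
18. n11.lim = 15  [terminal]
19. n9.live = true  [c₀.lim == 25]
20. n9.sig = false  [c₁.lim > 15]
21. n12.hot = false  [terminal]
22. n7.lim = 29  [c.lim + 35]
23. n7.off = 11  [S.idx + S.tag + 10]
24. n1.lim = 16  [c.lim - 4]
25. n1.off = -3  [-3]
26. n0.lim = 2  [S₁.lim - 14]
27. n0.off = 7  [S₁.off + S₁.lim - 6]

11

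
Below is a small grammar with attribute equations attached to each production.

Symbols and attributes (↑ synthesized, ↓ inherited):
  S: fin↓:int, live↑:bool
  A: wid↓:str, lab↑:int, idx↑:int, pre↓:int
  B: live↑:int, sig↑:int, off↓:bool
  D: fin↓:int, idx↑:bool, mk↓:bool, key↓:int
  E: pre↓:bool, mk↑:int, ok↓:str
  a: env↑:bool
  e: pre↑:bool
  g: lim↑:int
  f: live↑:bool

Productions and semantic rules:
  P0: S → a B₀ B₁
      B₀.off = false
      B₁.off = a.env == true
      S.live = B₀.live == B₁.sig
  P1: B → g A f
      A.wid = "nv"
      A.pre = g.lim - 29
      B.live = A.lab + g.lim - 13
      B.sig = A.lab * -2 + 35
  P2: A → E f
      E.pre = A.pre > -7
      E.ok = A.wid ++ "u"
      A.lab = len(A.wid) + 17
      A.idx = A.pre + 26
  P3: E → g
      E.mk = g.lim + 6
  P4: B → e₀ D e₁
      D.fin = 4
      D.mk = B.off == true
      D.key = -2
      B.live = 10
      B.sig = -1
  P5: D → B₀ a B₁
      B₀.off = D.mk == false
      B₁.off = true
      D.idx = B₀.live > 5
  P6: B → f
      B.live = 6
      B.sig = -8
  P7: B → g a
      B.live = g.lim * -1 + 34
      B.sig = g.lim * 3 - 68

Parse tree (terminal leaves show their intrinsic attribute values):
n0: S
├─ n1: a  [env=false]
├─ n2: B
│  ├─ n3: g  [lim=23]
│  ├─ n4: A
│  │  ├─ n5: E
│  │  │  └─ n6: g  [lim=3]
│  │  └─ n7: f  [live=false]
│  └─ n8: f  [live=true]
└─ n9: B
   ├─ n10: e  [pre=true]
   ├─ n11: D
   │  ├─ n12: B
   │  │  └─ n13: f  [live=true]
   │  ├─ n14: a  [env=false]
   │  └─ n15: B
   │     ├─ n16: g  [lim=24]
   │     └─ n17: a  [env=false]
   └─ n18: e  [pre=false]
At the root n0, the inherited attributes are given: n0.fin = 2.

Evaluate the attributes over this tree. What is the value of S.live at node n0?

false

1. n0.fin = 2  [given at root]
2. n1.env = false  [terminal]
3. n2.off = false  [false]
4. n3.lim = 23  [terminal]
5. n4.wid = "nv"  ["nv"]
6. n4.pre = -6  [g.lim - 29]
7. n5.pre = true  [A.pre > -7]
8. n5.ok = "nvu"  [A.wid ++ "u"]
9. n6.lim = 3  [terminal]
10. n5.mk = 9  [g.lim + 6]
11. n7.live = false  [terminal]
12. n4.lab = 19  [len(A.wid) + 17]
13. n4.idx = 20  [A.pre + 26]
14. n8.live = true  [terminal]
15. n2.live = 29  [A.lab + g.lim - 13]
16. n2.sig = -3  [A.lab * -2 + 35]
17. n9.off = false  [a.env == true]
18. n10.pre = true  [terminal]
19. n11.fin = 4  [4]
20. n11.mk = false  [B.off == true]
21. n11.key = -2  [-2]
22. n12.off = true  [D.mk == false]
23. n13.live = true  [terminal]
24. n12.live = 6  [6]
25. n12.sig = -8  [-8]
26. n14.env = false  [terminal]
27. n15.off = true  [true]
28. n16.lim = 24  [terminal]
29. n17.env = false  [terminal]
30. n15.live = 10  [g.lim * -1 + 34]
31. n15.sig = 4  [g.lim * 3 - 68]
32. n11.idx = true  [B₀.live > 5]
33. n18.pre = false  [terminal]
34. n9.live = 10  [10]
35. n9.sig = -1  [-1]
36. n0.live = false  [B₀.live == B₁.sig]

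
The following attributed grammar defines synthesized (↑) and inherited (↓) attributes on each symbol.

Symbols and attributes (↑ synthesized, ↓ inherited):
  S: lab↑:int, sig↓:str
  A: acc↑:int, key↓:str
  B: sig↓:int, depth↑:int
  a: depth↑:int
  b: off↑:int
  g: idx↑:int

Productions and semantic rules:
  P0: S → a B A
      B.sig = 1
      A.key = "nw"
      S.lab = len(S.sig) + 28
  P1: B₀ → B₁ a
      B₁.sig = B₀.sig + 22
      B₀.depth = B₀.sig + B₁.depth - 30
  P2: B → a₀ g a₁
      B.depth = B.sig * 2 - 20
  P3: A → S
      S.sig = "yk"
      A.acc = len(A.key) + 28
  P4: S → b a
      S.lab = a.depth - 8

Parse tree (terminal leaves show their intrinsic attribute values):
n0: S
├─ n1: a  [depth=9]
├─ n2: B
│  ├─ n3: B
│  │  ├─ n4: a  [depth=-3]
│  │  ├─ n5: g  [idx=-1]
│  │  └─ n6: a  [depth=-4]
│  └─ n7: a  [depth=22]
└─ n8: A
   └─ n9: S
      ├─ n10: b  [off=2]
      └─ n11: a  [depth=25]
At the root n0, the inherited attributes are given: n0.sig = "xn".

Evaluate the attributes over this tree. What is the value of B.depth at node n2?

1. n0.sig = "xn"  [given at root]
2. n1.depth = 9  [terminal]
3. n2.sig = 1  [1]
4. n3.sig = 23  [B₀.sig + 22]
5. n4.depth = -3  [terminal]
6. n5.idx = -1  [terminal]
7. n6.depth = -4  [terminal]
8. n3.depth = 26  [B.sig * 2 - 20]
9. n7.depth = 22  [terminal]
10. n2.depth = -3  [B₀.sig + B₁.depth - 30]
11. n8.key = "nw"  ["nw"]
12. n9.sig = "yk"  ["yk"]
13. n10.off = 2  [terminal]
14. n11.depth = 25  [terminal]
15. n9.lab = 17  [a.depth - 8]
16. n8.acc = 30  [len(A.key) + 28]
17. n0.lab = 30  [len(S.sig) + 28]

-3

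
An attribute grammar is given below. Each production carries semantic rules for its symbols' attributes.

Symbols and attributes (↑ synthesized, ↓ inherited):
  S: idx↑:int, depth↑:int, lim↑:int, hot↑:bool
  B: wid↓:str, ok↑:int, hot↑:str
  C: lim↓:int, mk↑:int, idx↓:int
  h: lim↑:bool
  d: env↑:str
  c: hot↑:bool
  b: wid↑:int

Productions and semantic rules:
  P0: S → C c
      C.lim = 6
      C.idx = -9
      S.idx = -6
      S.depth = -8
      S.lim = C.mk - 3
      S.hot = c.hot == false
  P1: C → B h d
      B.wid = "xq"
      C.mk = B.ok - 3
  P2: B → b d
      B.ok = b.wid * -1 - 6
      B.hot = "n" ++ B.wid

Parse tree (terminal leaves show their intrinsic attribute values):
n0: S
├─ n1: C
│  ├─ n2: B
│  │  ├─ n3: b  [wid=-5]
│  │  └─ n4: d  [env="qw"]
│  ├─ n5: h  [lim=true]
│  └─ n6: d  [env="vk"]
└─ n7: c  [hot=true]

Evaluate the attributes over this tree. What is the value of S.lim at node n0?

1. n1.lim = 6  [6]
2. n1.idx = -9  [-9]
3. n2.wid = "xq"  ["xq"]
4. n3.wid = -5  [terminal]
5. n4.env = "qw"  [terminal]
6. n2.ok = -1  [b.wid * -1 - 6]
7. n2.hot = "nxq"  ["n" ++ B.wid]
8. n5.lim = true  [terminal]
9. n6.env = "vk"  [terminal]
10. n1.mk = -4  [B.ok - 3]
11. n7.hot = true  [terminal]
12. n0.idx = -6  [-6]
13. n0.depth = -8  [-8]
14. n0.lim = -7  [C.mk - 3]
15. n0.hot = false  [c.hot == false]

-7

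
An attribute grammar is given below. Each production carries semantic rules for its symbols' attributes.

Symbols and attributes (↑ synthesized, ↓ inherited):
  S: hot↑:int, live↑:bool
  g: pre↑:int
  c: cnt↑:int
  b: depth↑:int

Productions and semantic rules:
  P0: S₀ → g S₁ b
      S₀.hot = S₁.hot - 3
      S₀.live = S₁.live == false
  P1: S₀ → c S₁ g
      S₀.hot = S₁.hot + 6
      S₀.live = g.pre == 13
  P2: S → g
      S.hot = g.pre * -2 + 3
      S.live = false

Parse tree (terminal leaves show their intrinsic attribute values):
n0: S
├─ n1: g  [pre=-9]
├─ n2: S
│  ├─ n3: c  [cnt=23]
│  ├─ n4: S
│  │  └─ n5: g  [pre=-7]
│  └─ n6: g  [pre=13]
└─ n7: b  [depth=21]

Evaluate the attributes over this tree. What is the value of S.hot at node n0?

1. n1.pre = -9  [terminal]
2. n3.cnt = 23  [terminal]
3. n5.pre = -7  [terminal]
4. n4.hot = 17  [g.pre * -2 + 3]
5. n4.live = false  [false]
6. n6.pre = 13  [terminal]
7. n2.hot = 23  [S₁.hot + 6]
8. n2.live = true  [g.pre == 13]
9. n7.depth = 21  [terminal]
10. n0.hot = 20  [S₁.hot - 3]
11. n0.live = false  [S₁.live == false]

20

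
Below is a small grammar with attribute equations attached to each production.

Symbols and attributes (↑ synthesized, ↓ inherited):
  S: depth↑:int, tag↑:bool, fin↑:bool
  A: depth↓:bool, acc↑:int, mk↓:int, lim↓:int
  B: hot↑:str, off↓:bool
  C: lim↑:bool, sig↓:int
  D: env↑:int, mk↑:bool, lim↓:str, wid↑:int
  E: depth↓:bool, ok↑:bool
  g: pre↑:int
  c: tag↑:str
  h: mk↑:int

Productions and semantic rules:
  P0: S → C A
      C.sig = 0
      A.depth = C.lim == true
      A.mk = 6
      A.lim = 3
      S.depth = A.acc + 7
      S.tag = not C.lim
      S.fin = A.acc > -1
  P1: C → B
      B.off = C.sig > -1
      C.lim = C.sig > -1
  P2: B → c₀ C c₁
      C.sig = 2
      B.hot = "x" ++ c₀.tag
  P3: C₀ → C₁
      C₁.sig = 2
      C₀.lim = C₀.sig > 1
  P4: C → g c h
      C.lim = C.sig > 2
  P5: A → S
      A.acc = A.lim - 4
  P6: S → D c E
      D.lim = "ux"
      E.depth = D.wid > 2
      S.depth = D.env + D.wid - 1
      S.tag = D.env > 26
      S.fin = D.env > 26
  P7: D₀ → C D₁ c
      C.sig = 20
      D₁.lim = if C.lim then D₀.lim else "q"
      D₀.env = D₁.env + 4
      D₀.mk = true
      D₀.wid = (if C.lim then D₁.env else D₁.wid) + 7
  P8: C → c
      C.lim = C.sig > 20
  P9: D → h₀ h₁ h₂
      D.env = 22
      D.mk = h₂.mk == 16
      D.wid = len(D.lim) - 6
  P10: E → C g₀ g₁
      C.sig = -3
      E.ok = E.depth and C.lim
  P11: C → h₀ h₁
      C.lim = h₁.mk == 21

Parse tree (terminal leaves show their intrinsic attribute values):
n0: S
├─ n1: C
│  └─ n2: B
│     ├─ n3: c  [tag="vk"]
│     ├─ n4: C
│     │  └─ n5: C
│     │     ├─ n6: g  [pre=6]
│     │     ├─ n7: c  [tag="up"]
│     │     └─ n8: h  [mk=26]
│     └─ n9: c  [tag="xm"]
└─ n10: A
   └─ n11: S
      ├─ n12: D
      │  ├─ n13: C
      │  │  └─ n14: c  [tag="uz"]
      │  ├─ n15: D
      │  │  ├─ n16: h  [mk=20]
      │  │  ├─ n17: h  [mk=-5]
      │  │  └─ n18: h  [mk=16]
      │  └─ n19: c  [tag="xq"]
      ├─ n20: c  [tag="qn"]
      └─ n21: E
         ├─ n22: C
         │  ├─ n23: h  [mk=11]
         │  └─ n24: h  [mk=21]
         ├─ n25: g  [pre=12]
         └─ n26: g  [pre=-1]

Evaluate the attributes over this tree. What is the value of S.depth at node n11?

1. n1.sig = 0  [0]
2. n2.off = true  [C.sig > -1]
3. n3.tag = "vk"  [terminal]
4. n4.sig = 2  [2]
5. n5.sig = 2  [2]
6. n6.pre = 6  [terminal]
7. n7.tag = "up"  [terminal]
8. n8.mk = 26  [terminal]
9. n5.lim = false  [C.sig > 2]
10. n4.lim = true  [C₀.sig > 1]
11. n9.tag = "xm"  [terminal]
12. n2.hot = "xvk"  ["x" ++ c₀.tag]
13. n1.lim = true  [C.sig > -1]
14. n10.depth = true  [C.lim == true]
15. n10.mk = 6  [6]
16. n10.lim = 3  [3]
17. n12.lim = "ux"  ["ux"]
18. n13.sig = 20  [20]
19. n14.tag = "uz"  [terminal]
20. n13.lim = false  [C.sig > 20]
21. n15.lim = "q"  [if C.lim then D₀.lim else "q"]
22. n16.mk = 20  [terminal]
23. n17.mk = -5  [terminal]
24. n18.mk = 16  [terminal]
25. n15.env = 22  [22]
26. n15.mk = true  [h₂.mk == 16]
27. n15.wid = -5  [len(D.lim) - 6]
28. n19.tag = "xq"  [terminal]
29. n12.env = 26  [D₁.env + 4]
30. n12.mk = true  [true]
31. n12.wid = 2  [(if C.lim then D₁.env else D₁.wid) + 7]
32. n20.tag = "qn"  [terminal]
33. n21.depth = false  [D.wid > 2]
34. n22.sig = -3  [-3]
35. n23.mk = 11  [terminal]
36. n24.mk = 21  [terminal]
37. n22.lim = true  [h₁.mk == 21]
38. n25.pre = 12  [terminal]
39. n26.pre = -1  [terminal]
40. n21.ok = false  [E.depth and C.lim]
41. n11.depth = 27  [D.env + D.wid - 1]
42. n11.tag = false  [D.env > 26]
43. n11.fin = false  [D.env > 26]
44. n10.acc = -1  [A.lim - 4]
45. n0.depth = 6  [A.acc + 7]
46. n0.tag = false  [not C.lim]
47. n0.fin = false  [A.acc > -1]

27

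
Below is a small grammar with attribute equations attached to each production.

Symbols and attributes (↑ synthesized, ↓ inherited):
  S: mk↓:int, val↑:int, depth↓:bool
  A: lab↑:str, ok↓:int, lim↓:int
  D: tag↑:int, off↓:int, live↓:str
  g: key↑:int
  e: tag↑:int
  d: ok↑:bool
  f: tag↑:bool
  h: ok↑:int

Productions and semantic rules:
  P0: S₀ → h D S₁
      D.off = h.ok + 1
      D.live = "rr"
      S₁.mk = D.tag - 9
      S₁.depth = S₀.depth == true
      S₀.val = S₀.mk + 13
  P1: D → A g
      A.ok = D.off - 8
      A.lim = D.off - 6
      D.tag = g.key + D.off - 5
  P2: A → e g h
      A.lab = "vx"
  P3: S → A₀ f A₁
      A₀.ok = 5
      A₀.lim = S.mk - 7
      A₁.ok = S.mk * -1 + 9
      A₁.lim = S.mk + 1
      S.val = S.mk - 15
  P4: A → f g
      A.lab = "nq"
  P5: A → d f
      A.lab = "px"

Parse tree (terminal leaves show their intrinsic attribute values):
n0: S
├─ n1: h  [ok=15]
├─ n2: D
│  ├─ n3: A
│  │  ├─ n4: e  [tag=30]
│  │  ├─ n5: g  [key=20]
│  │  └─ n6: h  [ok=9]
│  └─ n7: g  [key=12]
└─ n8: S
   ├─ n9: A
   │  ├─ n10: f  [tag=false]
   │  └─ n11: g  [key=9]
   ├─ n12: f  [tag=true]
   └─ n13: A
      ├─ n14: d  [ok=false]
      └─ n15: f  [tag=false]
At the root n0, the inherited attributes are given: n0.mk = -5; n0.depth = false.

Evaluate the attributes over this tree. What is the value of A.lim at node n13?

1. n0.mk = -5  [given at root]
2. n0.depth = false  [given at root]
3. n1.ok = 15  [terminal]
4. n2.off = 16  [h.ok + 1]
5. n2.live = "rr"  ["rr"]
6. n3.ok = 8  [D.off - 8]
7. n3.lim = 10  [D.off - 6]
8. n4.tag = 30  [terminal]
9. n5.key = 20  [terminal]
10. n6.ok = 9  [terminal]
11. n3.lab = "vx"  ["vx"]
12. n7.key = 12  [terminal]
13. n2.tag = 23  [g.key + D.off - 5]
14. n8.mk = 14  [D.tag - 9]
15. n8.depth = false  [S₀.depth == true]
16. n9.ok = 5  [5]
17. n9.lim = 7  [S.mk - 7]
18. n10.tag = false  [terminal]
19. n11.key = 9  [terminal]
20. n9.lab = "nq"  ["nq"]
21. n12.tag = true  [terminal]
22. n13.ok = -5  [S.mk * -1 + 9]
23. n13.lim = 15  [S.mk + 1]
24. n14.ok = false  [terminal]
25. n15.tag = false  [terminal]
26. n13.lab = "px"  ["px"]
27. n8.val = -1  [S.mk - 15]
28. n0.val = 8  [S₀.mk + 13]

15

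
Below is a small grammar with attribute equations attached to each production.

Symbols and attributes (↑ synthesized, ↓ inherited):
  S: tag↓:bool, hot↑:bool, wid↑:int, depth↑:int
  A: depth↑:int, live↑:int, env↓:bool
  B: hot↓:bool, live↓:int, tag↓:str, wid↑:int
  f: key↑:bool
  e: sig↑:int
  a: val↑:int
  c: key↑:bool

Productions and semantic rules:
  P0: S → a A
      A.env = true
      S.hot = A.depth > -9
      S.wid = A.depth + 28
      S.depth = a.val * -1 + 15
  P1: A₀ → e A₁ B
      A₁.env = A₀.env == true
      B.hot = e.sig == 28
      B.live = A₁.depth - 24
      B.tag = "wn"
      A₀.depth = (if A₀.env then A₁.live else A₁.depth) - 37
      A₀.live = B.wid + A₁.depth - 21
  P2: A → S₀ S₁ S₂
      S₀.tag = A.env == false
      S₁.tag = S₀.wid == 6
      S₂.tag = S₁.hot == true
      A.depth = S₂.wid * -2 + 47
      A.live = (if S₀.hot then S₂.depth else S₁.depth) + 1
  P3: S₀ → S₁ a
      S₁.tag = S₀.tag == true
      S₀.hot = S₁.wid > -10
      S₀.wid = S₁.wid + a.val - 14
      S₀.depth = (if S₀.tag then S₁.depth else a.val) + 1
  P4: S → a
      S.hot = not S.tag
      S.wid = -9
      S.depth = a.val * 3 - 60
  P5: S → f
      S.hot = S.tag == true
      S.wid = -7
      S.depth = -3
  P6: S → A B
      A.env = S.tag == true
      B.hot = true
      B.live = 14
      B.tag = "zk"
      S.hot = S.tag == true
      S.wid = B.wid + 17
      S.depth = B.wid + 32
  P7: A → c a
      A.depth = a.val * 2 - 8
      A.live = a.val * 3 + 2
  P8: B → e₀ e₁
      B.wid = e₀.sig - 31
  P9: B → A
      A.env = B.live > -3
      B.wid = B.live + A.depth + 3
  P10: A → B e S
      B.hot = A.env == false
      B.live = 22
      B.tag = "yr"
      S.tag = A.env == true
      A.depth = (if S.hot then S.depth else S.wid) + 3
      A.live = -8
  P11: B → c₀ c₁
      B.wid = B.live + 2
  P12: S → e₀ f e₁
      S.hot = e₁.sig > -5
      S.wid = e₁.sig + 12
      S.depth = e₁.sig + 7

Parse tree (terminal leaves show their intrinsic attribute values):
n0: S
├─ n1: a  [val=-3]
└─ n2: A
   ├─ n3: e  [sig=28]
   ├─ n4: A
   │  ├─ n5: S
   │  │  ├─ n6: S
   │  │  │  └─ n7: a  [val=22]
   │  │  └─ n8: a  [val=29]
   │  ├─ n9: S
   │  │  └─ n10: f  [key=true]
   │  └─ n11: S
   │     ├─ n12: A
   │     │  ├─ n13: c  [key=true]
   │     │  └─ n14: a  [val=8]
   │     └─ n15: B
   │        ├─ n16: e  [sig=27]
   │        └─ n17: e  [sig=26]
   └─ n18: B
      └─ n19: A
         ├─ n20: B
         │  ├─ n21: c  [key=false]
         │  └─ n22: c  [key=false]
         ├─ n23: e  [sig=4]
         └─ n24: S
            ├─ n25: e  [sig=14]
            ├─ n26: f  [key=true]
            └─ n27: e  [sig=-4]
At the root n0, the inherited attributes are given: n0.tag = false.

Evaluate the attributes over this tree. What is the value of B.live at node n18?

-3

1. n0.tag = false  [given at root]
2. n1.val = -3  [terminal]
3. n2.env = true  [true]
4. n3.sig = 28  [terminal]
5. n4.env = true  [A₀.env == true]
6. n5.tag = false  [A.env == false]
7. n6.tag = false  [S₀.tag == true]
8. n7.val = 22  [terminal]
9. n6.hot = true  [not S.tag]
10. n6.wid = -9  [-9]
11. n6.depth = 6  [a.val * 3 - 60]
12. n8.val = 29  [terminal]
13. n5.hot = true  [S₁.wid > -10]
14. n5.wid = 6  [S₁.wid + a.val - 14]
15. n5.depth = 30  [(if S₀.tag then S₁.depth else a.val) + 1]
16. n9.tag = true  [S₀.wid == 6]
17. n10.key = true  [terminal]
18. n9.hot = true  [S.tag == true]
19. n9.wid = -7  [-7]
20. n9.depth = -3  [-3]
21. n11.tag = true  [S₁.hot == true]
22. n12.env = true  [S.tag == true]
23. n13.key = true  [terminal]
24. n14.val = 8  [terminal]
25. n12.depth = 8  [a.val * 2 - 8]
26. n12.live = 26  [a.val * 3 + 2]
27. n15.hot = true  [true]
28. n15.live = 14  [14]
29. n15.tag = "zk"  ["zk"]
30. n16.sig = 27  [terminal]
31. n17.sig = 26  [terminal]
32. n15.wid = -4  [e₀.sig - 31]
33. n11.hot = true  [S.tag == true]
34. n11.wid = 13  [B.wid + 17]
35. n11.depth = 28  [B.wid + 32]
36. n4.depth = 21  [S₂.wid * -2 + 47]
37. n4.live = 29  [(if S₀.hot then S₂.depth else S₁.depth) + 1]
38. n18.hot = true  [e.sig == 28]
39. n18.live = -3  [A₁.depth - 24]
40. n18.tag = "wn"  ["wn"]
41. n19.env = false  [B.live > -3]
42. n20.hot = true  [A.env == false]
43. n20.live = 22  [22]
44. n20.tag = "yr"  ["yr"]
45. n21.key = false  [terminal]
46. n22.key = false  [terminal]
47. n20.wid = 24  [B.live + 2]
48. n23.sig = 4  [terminal]
49. n24.tag = false  [A.env == true]
50. n25.sig = 14  [terminal]
51. n26.key = true  [terminal]
52. n27.sig = -4  [terminal]
53. n24.hot = true  [e₁.sig > -5]
54. n24.wid = 8  [e₁.sig + 12]
55. n24.depth = 3  [e₁.sig + 7]
56. n19.depth = 6  [(if S.hot then S.depth else S.wid) + 3]
57. n19.live = -8  [-8]
58. n18.wid = 6  [B.live + A.depth + 3]
59. n2.depth = -8  [(if A₀.env then A₁.live else A₁.depth) - 37]
60. n2.live = 6  [B.wid + A₁.depth - 21]
61. n0.hot = true  [A.depth > -9]
62. n0.wid = 20  [A.depth + 28]
63. n0.depth = 18  [a.val * -1 + 15]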